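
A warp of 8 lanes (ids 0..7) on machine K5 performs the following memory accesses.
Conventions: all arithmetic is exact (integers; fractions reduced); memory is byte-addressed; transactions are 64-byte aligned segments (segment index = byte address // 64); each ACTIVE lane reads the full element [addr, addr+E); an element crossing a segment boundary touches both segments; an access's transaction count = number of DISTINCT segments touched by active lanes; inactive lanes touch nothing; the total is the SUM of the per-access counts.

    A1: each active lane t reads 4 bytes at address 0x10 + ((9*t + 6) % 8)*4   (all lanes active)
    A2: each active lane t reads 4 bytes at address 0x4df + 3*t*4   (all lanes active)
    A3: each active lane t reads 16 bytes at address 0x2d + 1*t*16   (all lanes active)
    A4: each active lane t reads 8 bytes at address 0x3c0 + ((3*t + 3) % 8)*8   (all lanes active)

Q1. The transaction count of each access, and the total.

A1: 1 transaction
A2: 2 transactions
A3: 3 transactions
A4: 1 transaction

Answer: 1,2,3,1; total 7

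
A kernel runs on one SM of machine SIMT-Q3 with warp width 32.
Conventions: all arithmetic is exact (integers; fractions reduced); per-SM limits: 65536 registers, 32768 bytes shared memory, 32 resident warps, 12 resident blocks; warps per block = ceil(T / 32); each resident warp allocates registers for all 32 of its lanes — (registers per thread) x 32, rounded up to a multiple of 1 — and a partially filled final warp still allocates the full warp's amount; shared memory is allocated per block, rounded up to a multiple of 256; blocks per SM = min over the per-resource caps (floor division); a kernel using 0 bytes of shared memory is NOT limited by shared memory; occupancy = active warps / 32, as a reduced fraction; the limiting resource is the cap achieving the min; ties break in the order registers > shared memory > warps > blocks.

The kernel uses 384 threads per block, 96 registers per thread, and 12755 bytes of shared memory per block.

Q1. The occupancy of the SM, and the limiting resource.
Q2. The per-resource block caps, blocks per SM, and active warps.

Answer: occupancy 3/8, limited by registers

registers: 1 block
shared memory: 2 blocks
warps: 2 blocks
blocks: 12 blocks

Answer: 1 block, 12 active warps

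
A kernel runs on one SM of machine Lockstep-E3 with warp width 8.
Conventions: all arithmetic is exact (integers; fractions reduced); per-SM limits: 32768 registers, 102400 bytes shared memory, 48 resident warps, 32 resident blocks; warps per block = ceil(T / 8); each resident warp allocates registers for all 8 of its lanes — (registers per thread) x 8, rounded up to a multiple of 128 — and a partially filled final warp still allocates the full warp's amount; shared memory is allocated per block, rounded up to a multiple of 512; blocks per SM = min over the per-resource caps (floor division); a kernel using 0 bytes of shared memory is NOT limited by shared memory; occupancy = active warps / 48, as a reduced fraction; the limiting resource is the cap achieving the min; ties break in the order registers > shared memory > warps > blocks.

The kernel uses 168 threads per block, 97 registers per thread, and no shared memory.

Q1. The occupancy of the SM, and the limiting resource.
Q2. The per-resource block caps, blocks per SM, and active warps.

Answer: occupancy 7/16, limited by registers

registers: 1 block
shared memory: no limit (kernel uses none)
warps: 2 blocks
blocks: 32 blocks

Answer: 1 block, 21 active warps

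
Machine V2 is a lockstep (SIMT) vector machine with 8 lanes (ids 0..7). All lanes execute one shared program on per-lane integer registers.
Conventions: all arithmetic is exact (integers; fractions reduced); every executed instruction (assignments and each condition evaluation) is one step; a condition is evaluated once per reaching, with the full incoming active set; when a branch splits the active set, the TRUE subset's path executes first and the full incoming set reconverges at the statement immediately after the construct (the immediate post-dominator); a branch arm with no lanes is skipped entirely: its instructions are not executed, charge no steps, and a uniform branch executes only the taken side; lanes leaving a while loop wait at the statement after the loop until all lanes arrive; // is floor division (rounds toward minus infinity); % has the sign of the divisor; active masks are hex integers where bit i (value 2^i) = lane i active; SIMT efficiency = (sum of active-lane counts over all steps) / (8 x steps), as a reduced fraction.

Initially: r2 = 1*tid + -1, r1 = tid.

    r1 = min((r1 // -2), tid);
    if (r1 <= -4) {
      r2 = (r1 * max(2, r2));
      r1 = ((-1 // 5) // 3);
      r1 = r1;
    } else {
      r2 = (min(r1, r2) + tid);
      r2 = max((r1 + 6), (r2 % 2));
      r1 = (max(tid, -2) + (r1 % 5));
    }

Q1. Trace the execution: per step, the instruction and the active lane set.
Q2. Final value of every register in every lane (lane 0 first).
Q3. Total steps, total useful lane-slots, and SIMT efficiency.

step 0: r1 <- min((r1 // -2), tid)   0xff
step 1: eval (r1 <= -4)              0xff
step 2: r2 <- (r1 * max(2, r2))      0x80
step 3: r1 <- ((-1 // 5) // 3)       0x80
step 4: r1 <- r1                     0x80
step 5: r2 <- (min(r1, r2) + tid)    0x7f
step 6: r2 <- max((r1 + 6), (r2 % 2)) 0x7f
step 7: r1 <- (max(tid, -2) + (r1 % 5)) 0x7f

Answer: 8 steps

r2: 6,5,5,4,4,3,3,-24
r1: 0,5,6,6,7,7,8,-1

steps = 8; useful = 40; efficiency = 40/64 = 5/8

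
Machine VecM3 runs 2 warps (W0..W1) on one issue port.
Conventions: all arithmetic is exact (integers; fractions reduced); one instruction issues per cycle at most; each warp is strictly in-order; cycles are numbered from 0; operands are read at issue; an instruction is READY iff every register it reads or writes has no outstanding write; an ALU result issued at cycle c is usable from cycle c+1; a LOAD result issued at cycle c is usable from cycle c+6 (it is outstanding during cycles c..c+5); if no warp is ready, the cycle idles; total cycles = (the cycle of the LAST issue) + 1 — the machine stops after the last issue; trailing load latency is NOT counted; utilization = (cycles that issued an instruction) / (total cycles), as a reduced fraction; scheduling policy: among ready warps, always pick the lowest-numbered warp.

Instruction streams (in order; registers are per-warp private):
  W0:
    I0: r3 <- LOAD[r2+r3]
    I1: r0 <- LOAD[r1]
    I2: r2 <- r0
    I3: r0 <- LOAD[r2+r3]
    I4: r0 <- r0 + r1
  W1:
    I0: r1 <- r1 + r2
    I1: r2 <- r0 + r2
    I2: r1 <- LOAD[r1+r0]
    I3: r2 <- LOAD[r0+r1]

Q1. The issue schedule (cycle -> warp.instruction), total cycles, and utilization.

cycle 0: W0.I0
cycle 1: W0.I1
cycle 2: W1.I0
cycle 3: W1.I1
cycle 4: W1.I2
cycle 5: idle
cycle 6: idle
cycle 7: W0.I2
cycle 8: W0.I3
cycle 9: idle
cycle 10: W1.I3
cycle 11: idle
cycle 12: idle
cycle 13: idle
cycle 14: W0.I4

Answer: 15 cycles, utilization 3/5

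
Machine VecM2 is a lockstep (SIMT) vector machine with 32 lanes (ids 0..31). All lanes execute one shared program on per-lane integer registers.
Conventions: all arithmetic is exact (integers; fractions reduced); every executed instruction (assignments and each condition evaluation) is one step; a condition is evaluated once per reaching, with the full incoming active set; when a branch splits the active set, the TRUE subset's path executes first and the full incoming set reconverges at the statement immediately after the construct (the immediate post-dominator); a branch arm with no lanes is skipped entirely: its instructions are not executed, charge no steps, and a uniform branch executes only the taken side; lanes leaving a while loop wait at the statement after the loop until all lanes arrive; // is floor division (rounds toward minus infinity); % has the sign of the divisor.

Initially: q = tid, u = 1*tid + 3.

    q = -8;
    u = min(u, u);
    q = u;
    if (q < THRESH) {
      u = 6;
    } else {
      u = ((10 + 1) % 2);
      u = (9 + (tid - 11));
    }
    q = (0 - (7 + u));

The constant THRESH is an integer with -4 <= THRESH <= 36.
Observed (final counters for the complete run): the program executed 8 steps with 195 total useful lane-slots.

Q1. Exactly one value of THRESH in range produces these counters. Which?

Answer: THRESH = 32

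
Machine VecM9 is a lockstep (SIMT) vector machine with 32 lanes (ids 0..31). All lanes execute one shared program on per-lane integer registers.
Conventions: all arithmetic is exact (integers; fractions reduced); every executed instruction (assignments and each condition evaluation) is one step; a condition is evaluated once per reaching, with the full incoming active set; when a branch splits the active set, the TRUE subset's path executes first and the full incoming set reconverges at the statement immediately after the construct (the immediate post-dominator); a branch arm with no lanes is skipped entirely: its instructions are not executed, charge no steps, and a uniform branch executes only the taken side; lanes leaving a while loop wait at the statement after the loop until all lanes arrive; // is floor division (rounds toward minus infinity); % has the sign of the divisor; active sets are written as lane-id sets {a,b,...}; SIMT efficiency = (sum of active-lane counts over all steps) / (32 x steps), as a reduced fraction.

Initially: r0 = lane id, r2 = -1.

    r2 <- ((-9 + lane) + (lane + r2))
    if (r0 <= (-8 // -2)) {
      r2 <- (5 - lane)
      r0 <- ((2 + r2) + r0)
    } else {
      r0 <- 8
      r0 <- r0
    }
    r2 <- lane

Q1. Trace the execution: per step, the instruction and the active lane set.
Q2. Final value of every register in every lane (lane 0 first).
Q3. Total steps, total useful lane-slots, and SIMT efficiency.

step 0: r2 <- ((-9 + lane) + (lane + r2)) {0,1,2,3,4,5,6,7,8,9,10,11,12,13,14,15,16,17,18,19,20,21,22,23,24,25,26,27,28,29,30,31}
step 1: eval (r0 <= (-8 // -2))      {0,1,2,3,4,5,6,7,8,9,10,11,12,13,14,15,16,17,18,19,20,21,22,23,24,25,26,27,28,29,30,31}
step 2: r2 <- (5 - lane)             {0,1,2,3,4}
step 3: r0 <- ((2 + r2) + r0)        {0,1,2,3,4}
step 4: r0 <- 8                      {5,6,7,8,9,10,11,12,13,14,15,16,17,18,19,20,21,22,23,24,25,26,27,28,29,30,31}
step 5: r0 <- r0                     {5,6,7,8,9,10,11,12,13,14,15,16,17,18,19,20,21,22,23,24,25,26,27,28,29,30,31}
step 6: r2 <- lane                   {0,1,2,3,4,5,6,7,8,9,10,11,12,13,14,15,16,17,18,19,20,21,22,23,24,25,26,27,28,29,30,31}

Answer: 7 steps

r0: 7,7,7,7,7,8,8,8,8,8,8,8,8,8,8,8,8,8,8,8,8,8,8,8,8,8,8,8,8,8,8,8
r2: 0,1,2,3,4,5,6,7,8,9,10,11,12,13,14,15,16,17,18,19,20,21,22,23,24,25,26,27,28,29,30,31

steps = 7; useful = 160; efficiency = 160/224 = 5/7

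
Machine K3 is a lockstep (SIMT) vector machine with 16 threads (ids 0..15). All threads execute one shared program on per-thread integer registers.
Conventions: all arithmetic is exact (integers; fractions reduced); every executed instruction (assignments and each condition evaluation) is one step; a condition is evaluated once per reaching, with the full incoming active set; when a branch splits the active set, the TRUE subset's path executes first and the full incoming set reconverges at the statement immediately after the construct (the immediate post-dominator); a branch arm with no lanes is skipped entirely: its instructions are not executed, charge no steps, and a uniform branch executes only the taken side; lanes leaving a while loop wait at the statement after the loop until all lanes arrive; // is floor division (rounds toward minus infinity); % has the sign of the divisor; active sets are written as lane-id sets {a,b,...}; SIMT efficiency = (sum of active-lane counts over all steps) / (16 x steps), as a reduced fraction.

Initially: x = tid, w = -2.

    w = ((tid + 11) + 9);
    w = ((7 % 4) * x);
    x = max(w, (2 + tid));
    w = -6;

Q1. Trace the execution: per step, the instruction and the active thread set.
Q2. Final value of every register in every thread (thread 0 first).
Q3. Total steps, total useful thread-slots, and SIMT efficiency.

step 0: w <- ((tid + 11) + 9)        {0,1,2,3,4,5,6,7,8,9,10,11,12,13,14,15}
step 1: w <- ((7 % 4) * x)           {0,1,2,3,4,5,6,7,8,9,10,11,12,13,14,15}
step 2: x <- max(w, (2 + tid))       {0,1,2,3,4,5,6,7,8,9,10,11,12,13,14,15}
step 3: w <- -6                      {0,1,2,3,4,5,6,7,8,9,10,11,12,13,14,15}

Answer: 4 steps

x: 2,3,6,9,12,15,18,21,24,27,30,33,36,39,42,45
w: -6,-6,-6,-6,-6,-6,-6,-6,-6,-6,-6,-6,-6,-6,-6,-6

steps = 4; useful = 64; efficiency = 64/64 = 1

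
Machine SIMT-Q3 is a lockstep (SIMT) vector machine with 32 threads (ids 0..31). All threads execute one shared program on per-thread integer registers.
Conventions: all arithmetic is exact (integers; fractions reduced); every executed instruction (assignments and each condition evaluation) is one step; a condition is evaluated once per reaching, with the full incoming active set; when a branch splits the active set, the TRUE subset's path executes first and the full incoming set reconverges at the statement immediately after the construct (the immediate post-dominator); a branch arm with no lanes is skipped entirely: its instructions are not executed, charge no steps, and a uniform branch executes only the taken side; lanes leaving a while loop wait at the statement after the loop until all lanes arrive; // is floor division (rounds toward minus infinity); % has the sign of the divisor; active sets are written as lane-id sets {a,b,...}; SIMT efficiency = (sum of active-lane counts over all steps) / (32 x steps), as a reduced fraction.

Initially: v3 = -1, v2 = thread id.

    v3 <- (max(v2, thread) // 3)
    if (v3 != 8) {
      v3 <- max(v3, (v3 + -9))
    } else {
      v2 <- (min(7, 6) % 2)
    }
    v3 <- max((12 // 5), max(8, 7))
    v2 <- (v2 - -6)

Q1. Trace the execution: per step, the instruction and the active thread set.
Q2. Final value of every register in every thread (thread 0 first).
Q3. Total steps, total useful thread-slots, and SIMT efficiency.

step 0: v3 <- (max(v2, thread) // 3) {0,1,2,3,4,5,6,7,8,9,10,11,12,13,14,15,16,17,18,19,20,21,22,23,24,25,26,27,28,29,30,31}
step 1: eval (v3 != 8)               {0,1,2,3,4,5,6,7,8,9,10,11,12,13,14,15,16,17,18,19,20,21,22,23,24,25,26,27,28,29,30,31}
step 2: v3 <- max(v3, (v3 + -9))     {0,1,2,3,4,5,6,7,8,9,10,11,12,13,14,15,16,17,18,19,20,21,22,23,27,28,29,30,31}
step 3: v2 <- (min(7, 6) % 2)        {24,25,26}
step 4: v3 <- max((12 // 5), max(8, 7)) {0,1,2,3,4,5,6,7,8,9,10,11,12,13,14,15,16,17,18,19,20,21,22,23,24,25,26,27,28,29,30,31}
step 5: v2 <- (v2 - -6)              {0,1,2,3,4,5,6,7,8,9,10,11,12,13,14,15,16,17,18,19,20,21,22,23,24,25,26,27,28,29,30,31}

Answer: 6 steps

v3: 8,8,8,8,8,8,8,8,8,8,8,8,8,8,8,8,8,8,8,8,8,8,8,8,8,8,8,8,8,8,8,8
v2: 6,7,8,9,10,11,12,13,14,15,16,17,18,19,20,21,22,23,24,25,26,27,28,29,6,6,6,33,34,35,36,37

steps = 6; useful = 160; efficiency = 160/192 = 5/6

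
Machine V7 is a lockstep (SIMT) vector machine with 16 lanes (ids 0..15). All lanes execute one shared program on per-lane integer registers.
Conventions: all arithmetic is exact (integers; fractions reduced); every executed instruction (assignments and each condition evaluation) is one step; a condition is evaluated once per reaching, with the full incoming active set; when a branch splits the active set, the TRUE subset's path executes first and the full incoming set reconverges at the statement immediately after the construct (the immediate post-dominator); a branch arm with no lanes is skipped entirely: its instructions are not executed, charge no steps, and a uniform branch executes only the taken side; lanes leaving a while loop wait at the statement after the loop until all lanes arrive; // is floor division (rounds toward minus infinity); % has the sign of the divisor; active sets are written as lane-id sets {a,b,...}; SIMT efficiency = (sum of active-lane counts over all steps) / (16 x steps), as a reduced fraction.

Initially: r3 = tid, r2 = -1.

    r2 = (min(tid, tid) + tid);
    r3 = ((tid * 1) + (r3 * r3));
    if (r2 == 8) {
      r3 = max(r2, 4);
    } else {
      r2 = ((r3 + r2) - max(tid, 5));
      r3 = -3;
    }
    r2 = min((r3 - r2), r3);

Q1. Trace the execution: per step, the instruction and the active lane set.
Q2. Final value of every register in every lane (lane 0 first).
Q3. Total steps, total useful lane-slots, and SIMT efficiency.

step 0: r2 <- (min(tid, tid) + tid)  {0,1,2,3,4,5,6,7,8,9,10,11,12,13,14,15}
step 1: r3 <- ((tid * 1) + (r3 * r3)) {0,1,2,3,4,5,6,7,8,9,10,11,12,13,14,15}
step 2: eval (r2 == 8)               {0,1,2,3,4,5,6,7,8,9,10,11,12,13,14,15}
step 3: r3 <- max(r2, 4)             {4}
step 4: r2 <- ((r3 + r2) - max(tid, 5)) {0,1,2,3,5,6,7,8,9,10,11,12,13,14,15}
step 5: r3 <- -3                     {0,1,2,3,5,6,7,8,9,10,11,12,13,14,15}
step 6: r2 <- min((r3 - r2), r3)     {0,1,2,3,4,5,6,7,8,9,10,11,12,13,14,15}

Answer: 7 steps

r3: -3,-3,-3,-3,8,-3,-3,-3,-3,-3,-3,-3,-3,-3,-3,-3
r2: -3,-3,-8,-16,0,-38,-51,-66,-83,-102,-123,-146,-171,-198,-227,-258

steps = 7; useful = 95; efficiency = 95/112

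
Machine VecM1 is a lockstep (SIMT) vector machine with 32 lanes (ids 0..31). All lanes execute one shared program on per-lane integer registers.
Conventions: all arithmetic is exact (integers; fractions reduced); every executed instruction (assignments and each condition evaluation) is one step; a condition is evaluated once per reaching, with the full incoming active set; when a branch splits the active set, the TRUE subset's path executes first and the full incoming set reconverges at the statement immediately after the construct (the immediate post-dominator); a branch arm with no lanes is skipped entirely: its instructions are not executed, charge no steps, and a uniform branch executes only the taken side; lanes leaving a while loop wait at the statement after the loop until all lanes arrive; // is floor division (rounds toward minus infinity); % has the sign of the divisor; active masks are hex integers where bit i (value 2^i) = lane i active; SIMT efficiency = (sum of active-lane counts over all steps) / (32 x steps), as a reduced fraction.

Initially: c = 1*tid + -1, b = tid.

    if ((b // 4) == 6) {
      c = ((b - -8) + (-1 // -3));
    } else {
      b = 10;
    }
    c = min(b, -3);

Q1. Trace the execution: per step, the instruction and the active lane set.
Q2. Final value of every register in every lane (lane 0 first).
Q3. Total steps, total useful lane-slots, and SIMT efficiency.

step 0: eval ((b // 4) == 6)         0xffffffff
step 1: c <- ((b - -8) + (-1 // -3)) 0x0f000000
step 2: b <- 10                      0xf0ffffff
step 3: c <- min(b, -3)              0xffffffff

Answer: 4 steps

c: -3,-3,-3,-3,-3,-3,-3,-3,-3,-3,-3,-3,-3,-3,-3,-3,-3,-3,-3,-3,-3,-3,-3,-3,-3,-3,-3,-3,-3,-3,-3,-3
b: 10,10,10,10,10,10,10,10,10,10,10,10,10,10,10,10,10,10,10,10,10,10,10,10,24,25,26,27,10,10,10,10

steps = 4; useful = 96; efficiency = 96/128 = 3/4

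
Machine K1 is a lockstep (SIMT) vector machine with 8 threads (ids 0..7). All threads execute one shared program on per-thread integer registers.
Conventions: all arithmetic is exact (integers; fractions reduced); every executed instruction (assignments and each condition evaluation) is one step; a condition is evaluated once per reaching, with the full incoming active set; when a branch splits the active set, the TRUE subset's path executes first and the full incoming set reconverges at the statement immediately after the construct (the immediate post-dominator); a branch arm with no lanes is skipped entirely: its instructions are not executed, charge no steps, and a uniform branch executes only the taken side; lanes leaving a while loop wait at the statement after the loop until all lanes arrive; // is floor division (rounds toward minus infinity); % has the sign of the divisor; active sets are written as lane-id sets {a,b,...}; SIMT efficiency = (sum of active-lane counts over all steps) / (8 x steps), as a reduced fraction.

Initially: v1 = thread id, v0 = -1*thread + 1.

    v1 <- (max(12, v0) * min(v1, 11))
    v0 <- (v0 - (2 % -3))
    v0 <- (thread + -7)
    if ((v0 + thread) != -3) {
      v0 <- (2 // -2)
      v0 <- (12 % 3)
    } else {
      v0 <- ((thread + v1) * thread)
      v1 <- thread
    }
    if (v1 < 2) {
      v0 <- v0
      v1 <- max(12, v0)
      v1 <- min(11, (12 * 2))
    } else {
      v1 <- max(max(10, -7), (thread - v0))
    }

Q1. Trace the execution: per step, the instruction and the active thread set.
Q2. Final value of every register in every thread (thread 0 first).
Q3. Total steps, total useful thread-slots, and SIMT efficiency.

step 0: v1 <- (max(12, v0) * min(v1, 11)) {0,1,2,3,4,5,6,7}
step 1: v0 <- (v0 - (2 % -3))        {0,1,2,3,4,5,6,7}
step 2: v0 <- (thread + -7)          {0,1,2,3,4,5,6,7}
step 3: eval ((v0 + thread) != -3)   {0,1,2,3,4,5,6,7}
step 4: v0 <- (2 // -2)              {0,1,3,4,5,6,7}
step 5: v0 <- (12 % 3)               {0,1,3,4,5,6,7}
step 6: v0 <- ((thread + v1) * thread) {2}
step 7: v1 <- thread                 {2}
step 8: eval (v1 < 2)                {0,1,2,3,4,5,6,7}
step 9: v0 <- v0                     {0}
step 10: v1 <- max(12, v0)            {0}
step 11: v1 <- min(11, (12 * 2))      {0}
step 12: v1 <- max(max(10, -7), (thread - v0)) {1,2,3,4,5,6,7}

Answer: 13 steps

v1: 11,10,10,10,10,10,10,10
v0: 0,0,52,0,0,0,0,0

steps = 13; useful = 66; efficiency = 66/104 = 33/52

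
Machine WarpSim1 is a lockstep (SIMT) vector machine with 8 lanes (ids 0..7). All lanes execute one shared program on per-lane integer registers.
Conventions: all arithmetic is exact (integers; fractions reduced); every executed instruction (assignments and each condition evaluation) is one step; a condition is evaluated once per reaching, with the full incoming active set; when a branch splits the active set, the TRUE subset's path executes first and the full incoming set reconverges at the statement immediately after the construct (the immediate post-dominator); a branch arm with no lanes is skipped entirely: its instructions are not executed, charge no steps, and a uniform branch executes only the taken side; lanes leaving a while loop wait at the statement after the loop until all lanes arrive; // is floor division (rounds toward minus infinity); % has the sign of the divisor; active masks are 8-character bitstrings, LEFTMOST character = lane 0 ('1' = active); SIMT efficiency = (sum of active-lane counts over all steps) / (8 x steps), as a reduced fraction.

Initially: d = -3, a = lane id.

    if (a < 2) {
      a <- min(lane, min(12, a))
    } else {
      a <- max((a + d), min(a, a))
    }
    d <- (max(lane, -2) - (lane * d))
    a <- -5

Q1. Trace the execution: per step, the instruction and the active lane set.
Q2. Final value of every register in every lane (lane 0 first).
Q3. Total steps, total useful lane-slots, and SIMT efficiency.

step 0: eval (a < 2)                 11111111
step 1: a <- min(lane, min(12, a))   11000000
step 2: a <- max((a + d), min(a, a)) 00111111
step 3: d <- (max(lane, -2) - (lane * d)) 11111111
step 4: a <- -5                      11111111

Answer: 5 steps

d: 0,4,8,12,16,20,24,28
a: -5,-5,-5,-5,-5,-5,-5,-5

steps = 5; useful = 32; efficiency = 32/40 = 4/5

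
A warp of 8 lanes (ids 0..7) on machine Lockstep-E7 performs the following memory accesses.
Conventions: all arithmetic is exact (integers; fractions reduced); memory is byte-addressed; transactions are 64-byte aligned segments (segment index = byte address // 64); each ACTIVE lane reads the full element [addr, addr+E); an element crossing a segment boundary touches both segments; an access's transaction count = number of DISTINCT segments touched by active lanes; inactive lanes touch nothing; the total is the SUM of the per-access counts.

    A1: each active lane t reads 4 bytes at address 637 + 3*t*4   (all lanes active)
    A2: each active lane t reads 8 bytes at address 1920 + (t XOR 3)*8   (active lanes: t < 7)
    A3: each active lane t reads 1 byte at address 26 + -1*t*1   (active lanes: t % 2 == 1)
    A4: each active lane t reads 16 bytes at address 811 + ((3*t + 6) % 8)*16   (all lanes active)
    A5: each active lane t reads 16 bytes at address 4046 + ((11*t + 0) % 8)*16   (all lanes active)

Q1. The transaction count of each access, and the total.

A1: 3 transactions
A2: 1 transaction
A3: 1 transaction
A4: 3 transactions
A5: 3 transactions

Answer: 3,1,1,3,3; total 11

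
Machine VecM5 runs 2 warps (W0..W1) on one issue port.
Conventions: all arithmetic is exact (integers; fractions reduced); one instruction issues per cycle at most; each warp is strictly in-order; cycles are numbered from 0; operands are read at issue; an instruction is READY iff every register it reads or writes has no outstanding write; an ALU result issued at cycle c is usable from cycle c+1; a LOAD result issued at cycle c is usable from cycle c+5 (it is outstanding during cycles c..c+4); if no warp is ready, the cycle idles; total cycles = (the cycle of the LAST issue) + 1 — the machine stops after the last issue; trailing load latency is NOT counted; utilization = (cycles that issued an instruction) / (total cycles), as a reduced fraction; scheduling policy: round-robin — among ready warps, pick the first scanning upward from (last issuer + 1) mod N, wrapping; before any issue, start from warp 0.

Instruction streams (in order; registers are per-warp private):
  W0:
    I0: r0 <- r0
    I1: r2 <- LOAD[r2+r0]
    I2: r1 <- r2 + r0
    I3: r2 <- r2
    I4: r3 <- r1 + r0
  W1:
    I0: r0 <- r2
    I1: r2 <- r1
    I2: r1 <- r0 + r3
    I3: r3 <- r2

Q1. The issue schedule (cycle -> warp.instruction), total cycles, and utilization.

cycle 0: W0.I0
cycle 1: W1.I0
cycle 2: W0.I1
cycle 3: W1.I1
cycle 4: W1.I2
cycle 5: W1.I3
cycle 6: idle
cycle 7: W0.I2
cycle 8: W0.I3
cycle 9: W0.I4

Answer: 10 cycles, utilization 9/10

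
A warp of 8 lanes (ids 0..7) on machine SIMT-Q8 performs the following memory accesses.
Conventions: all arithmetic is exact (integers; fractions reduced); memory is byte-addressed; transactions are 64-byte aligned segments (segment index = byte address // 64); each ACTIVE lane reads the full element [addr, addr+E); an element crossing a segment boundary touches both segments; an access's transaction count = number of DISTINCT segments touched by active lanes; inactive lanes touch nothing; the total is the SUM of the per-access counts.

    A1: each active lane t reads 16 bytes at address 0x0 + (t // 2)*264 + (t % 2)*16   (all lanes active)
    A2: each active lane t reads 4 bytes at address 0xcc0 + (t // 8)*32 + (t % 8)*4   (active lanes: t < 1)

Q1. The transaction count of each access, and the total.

A1: 4 transactions
A2: 1 transaction

Answer: 4,1; total 5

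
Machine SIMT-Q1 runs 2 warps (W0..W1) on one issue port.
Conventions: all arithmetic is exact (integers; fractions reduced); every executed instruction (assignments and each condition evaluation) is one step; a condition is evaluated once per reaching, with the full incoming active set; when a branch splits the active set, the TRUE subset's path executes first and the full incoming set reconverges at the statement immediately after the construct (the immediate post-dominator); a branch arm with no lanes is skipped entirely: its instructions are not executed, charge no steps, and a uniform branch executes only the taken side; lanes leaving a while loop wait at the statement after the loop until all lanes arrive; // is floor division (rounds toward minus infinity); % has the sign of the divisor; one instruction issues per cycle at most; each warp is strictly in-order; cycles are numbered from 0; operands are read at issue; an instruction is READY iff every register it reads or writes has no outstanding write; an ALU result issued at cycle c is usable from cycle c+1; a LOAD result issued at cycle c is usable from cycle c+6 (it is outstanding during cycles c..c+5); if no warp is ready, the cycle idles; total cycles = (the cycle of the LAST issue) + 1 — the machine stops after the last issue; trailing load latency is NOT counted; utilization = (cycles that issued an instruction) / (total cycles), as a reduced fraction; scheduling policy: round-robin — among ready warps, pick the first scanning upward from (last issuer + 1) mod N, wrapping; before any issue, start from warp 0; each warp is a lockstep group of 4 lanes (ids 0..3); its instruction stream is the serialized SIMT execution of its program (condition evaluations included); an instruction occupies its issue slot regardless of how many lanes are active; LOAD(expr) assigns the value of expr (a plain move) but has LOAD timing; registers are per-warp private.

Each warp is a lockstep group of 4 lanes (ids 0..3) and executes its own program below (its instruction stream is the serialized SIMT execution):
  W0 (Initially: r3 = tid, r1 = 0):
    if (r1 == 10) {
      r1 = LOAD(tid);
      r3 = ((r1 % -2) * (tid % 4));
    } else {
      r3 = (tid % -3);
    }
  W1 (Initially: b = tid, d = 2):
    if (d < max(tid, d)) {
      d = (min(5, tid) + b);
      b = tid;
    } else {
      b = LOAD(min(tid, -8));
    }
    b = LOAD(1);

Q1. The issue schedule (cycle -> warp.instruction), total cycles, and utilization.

cycle 0: W0.I0
cycle 1: W1.I0
cycle 2: W0.I1
cycle 3: W1.I1
cycle 4: W1.I2
cycle 5: W1.I3
cycle 6: idle
cycle 7: idle
cycle 8: idle
cycle 9: idle
cycle 10: idle
cycle 11: W1.I4

Answer: 12 cycles, utilization 7/12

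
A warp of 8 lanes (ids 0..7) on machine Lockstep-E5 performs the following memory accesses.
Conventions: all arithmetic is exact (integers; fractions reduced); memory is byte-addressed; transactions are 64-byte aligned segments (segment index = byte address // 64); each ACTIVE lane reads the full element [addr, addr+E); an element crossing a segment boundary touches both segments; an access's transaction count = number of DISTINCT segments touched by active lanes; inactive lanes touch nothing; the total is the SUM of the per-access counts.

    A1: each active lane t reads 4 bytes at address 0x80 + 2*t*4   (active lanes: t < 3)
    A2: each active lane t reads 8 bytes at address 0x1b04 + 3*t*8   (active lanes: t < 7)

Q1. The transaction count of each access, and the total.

A1: 1 transaction
A2: 3 transactions

Answer: 1,3; total 4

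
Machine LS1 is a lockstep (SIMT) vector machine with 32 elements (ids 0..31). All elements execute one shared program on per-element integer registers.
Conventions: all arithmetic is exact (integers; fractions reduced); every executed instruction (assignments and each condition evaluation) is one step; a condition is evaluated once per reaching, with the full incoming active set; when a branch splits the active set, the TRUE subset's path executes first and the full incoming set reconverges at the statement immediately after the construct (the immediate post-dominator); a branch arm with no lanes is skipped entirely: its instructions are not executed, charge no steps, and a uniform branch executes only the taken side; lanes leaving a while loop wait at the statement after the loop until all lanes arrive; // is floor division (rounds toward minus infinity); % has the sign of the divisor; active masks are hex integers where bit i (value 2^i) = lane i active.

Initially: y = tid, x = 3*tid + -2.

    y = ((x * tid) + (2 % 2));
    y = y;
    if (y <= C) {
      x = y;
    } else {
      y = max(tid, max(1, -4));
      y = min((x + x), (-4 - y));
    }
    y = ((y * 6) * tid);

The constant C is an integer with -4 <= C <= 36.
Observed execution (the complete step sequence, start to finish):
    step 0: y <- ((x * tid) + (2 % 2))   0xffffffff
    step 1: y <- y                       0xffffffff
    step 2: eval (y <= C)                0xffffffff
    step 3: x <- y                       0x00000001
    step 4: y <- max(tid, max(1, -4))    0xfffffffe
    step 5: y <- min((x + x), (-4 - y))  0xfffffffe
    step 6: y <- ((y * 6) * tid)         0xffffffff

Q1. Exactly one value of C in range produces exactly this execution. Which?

Answer: C = 0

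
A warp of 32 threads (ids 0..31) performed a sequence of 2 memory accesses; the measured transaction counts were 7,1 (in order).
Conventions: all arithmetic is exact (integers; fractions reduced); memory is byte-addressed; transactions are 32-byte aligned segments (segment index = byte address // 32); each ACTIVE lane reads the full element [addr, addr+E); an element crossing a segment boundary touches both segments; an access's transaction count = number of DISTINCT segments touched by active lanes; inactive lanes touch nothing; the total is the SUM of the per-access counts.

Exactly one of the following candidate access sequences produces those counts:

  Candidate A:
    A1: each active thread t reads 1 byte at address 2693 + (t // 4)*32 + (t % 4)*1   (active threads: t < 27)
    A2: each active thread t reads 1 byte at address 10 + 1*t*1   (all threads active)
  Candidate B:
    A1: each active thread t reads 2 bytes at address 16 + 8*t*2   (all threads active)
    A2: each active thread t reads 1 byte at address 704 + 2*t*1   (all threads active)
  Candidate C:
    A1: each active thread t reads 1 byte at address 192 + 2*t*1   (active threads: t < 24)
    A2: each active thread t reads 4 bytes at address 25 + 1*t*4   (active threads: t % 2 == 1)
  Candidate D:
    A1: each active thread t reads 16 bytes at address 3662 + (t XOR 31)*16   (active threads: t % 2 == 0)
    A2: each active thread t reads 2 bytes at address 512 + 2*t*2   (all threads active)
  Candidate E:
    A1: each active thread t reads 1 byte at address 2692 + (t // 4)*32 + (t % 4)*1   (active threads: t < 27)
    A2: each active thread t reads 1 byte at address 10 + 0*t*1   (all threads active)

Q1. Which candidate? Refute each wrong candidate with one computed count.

A: A2 gives 2 transactions, not 1
B: A1 gives 17 transactions, not 7
C: A1 gives 2 transactions, not 7
D: A1 gives 17 transactions, not 7
E: all counts match (7,1)

Answer: E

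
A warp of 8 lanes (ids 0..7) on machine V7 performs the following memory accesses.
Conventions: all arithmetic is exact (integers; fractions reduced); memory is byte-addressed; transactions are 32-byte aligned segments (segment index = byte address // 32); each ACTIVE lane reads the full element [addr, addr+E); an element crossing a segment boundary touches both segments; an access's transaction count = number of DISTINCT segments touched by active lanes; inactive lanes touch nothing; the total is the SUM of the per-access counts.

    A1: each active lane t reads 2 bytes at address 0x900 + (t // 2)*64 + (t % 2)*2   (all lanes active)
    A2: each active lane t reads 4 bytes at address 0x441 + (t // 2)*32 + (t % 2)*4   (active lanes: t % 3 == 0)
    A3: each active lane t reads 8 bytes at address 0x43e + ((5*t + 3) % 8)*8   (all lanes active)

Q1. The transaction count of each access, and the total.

A1: 4 transactions
A2: 3 transactions
A3: 3 transactions

Answer: 4,3,3; total 10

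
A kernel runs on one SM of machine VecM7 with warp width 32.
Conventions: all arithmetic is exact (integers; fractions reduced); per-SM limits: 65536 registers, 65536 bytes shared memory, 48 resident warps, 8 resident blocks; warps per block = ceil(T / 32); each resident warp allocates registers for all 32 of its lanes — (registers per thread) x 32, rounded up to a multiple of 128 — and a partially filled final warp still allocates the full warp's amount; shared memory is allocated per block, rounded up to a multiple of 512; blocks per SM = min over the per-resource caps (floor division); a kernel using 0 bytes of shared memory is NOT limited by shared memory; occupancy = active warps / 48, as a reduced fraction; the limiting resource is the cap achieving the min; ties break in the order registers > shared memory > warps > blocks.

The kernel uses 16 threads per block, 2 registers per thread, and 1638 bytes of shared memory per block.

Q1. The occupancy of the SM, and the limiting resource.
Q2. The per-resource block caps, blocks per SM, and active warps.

Answer: occupancy 1/6, limited by blocks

registers: 512 blocks
shared memory: 32 blocks
warps: 48 blocks
blocks: 8 blocks

Answer: 8 blocks, 8 active warps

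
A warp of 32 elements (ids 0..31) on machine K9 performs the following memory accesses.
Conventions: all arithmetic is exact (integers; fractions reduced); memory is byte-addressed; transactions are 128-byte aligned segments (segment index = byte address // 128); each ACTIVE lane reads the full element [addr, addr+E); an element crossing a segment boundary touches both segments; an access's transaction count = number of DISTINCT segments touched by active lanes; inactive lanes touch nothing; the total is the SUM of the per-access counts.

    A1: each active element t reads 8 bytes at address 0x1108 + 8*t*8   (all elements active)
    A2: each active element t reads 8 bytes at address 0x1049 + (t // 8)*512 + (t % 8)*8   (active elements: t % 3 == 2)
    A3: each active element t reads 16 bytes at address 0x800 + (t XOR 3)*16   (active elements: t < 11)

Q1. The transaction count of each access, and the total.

A1: 16 transactions
A2: 6 transactions
A3: 2 transactions

Answer: 16,6,2; total 24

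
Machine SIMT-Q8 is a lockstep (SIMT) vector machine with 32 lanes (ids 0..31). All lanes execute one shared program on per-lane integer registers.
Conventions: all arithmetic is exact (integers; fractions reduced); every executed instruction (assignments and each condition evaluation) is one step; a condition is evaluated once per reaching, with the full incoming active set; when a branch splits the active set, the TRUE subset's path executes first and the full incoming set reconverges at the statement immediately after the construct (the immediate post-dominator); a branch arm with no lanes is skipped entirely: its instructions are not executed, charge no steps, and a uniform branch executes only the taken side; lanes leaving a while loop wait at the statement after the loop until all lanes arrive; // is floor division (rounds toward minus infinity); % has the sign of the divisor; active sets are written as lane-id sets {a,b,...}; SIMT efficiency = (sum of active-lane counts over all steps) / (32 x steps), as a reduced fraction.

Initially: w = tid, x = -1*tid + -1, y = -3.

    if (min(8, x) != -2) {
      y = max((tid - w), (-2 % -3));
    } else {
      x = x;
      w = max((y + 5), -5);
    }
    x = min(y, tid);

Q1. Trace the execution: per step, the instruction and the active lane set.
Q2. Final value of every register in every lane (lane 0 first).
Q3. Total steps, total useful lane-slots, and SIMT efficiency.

step 0: eval (min(8, x) != -2)       {0,1,2,3,4,5,6,7,8,9,10,11,12,13,14,15,16,17,18,19,20,21,22,23,24,25,26,27,28,29,30,31}
step 1: y <- max((tid - w), (-2 % -3)) {0,2,3,4,5,6,7,8,9,10,11,12,13,14,15,16,17,18,19,20,21,22,23,24,25,26,27,28,29,30,31}
step 2: x <- x                       {1}
step 3: w <- max((y + 5), -5)        {1}
step 4: x <- min(y, tid)             {0,1,2,3,4,5,6,7,8,9,10,11,12,13,14,15,16,17,18,19,20,21,22,23,24,25,26,27,28,29,30,31}

Answer: 5 steps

w: 0,2,2,3,4,5,6,7,8,9,10,11,12,13,14,15,16,17,18,19,20,21,22,23,24,25,26,27,28,29,30,31
x: 0,-3,0,0,0,0,0,0,0,0,0,0,0,0,0,0,0,0,0,0,0,0,0,0,0,0,0,0,0,0,0,0
y: 0,-3,0,0,0,0,0,0,0,0,0,0,0,0,0,0,0,0,0,0,0,0,0,0,0,0,0,0,0,0,0,0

steps = 5; useful = 97; efficiency = 97/160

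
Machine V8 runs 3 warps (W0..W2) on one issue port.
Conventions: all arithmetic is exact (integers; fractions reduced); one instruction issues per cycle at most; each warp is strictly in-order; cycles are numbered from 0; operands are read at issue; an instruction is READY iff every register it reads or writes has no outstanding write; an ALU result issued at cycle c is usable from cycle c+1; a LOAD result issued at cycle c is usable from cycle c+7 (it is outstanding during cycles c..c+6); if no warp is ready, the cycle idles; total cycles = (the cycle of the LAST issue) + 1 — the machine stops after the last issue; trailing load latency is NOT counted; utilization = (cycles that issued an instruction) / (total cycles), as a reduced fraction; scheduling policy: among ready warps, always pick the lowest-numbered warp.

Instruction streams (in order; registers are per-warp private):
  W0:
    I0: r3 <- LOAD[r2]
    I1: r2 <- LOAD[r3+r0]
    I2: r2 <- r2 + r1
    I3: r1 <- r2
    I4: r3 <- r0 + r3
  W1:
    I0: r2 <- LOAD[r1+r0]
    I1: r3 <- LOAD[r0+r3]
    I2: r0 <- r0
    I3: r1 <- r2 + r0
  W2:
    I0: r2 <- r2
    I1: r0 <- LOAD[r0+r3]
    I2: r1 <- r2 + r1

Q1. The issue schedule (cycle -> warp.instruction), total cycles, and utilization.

cycle 0: W0.I0
cycle 1: W1.I0
cycle 2: W1.I1
cycle 3: W1.I2
cycle 4: W2.I0
cycle 5: W2.I1
cycle 6: W2.I2
cycle 7: W0.I1
cycle 8: W1.I3
cycle 9: idle
cycle 10: idle
cycle 11: idle
cycle 12: idle
cycle 13: idle
cycle 14: W0.I2
cycle 15: W0.I3
cycle 16: W0.I4

Answer: 17 cycles, utilization 12/17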